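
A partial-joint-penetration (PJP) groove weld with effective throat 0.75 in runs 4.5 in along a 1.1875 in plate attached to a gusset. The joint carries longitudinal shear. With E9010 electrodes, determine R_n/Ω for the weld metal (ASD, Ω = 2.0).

R_n/Ω ≈ 91.1 kip

E90XX → F_EXX = 90 ksi.
Effective throat (given) t_e = 0.75 in.
A_we = 0.75 × 4.5 = 3.375 in².
F_nw = 0.6 F_EXX = 54 ksi.
R_n/Ω = (54 × 3.375) / 2.0 = 91.12 kip.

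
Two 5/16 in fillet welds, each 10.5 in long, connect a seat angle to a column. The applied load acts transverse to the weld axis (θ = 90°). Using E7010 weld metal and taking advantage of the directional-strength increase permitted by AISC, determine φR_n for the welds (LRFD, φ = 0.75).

E70XX → F_EXX = 70 ksi.
t_e = 0.707 × 0.3125 = 0.2209 in; A_we = 0.2209 × 21 = 4.64 in².
Directional factor: 1.0 + 0.5 sin^1.5(90°) = 1.5.
F_nw = 0.6 × 70 × 1.5 = 63 ksi.
φR_n = 0.75 × 63 × 4.64 = 219.2 kip.

φR_n ≈ 219 kip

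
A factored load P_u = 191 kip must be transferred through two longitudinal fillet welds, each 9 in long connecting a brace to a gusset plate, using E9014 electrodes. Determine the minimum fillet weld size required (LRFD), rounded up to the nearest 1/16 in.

E90XX → F_EXX = 90 ksi.
Total weld length L = 18 in.
Required throat t_e = P_u / (φ × 0.6 F_EXX × L) = 191 / (0.75 × 0.6 × 90 × 18) = 0.262 in.
Required leg w = t_e / 0.707 = 0.3706 in → use 3/8 in.

w = 3/8 in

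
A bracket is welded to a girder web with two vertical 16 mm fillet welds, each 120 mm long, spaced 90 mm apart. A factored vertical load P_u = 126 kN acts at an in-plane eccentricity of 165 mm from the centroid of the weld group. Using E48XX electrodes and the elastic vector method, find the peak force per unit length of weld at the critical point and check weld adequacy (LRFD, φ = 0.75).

E48XX → F_EXX = 480 MPa.
Total weld length L_w = 240 mm. Treat welds as unit-width lines.
Polar moment about centroid: J = 2[d³/12 + d(b/2)²] = 2[120³/12 + 120×45²] = 774000 mm³.
Direct shear f_v = P/L_w = 126×10³ / 240 = 525 N/mm (vertical).
Torsion M = P·e = 126×10³ × 165 = 20790000 N·mm.
Critical point at (x, y) = (45, 60) from centroid. f_tx = M·y/J = 1612 N/mm; f_ty = M·x/J = 1209 N/mm.
Resultant f_max = √[f_tx² + (f_v + f_ty)²] = √[1612² + (525 + 1209)²] = 2367 N/mm.
Capacity per unit length: φr_n = 0.75 × 0.6 × 480 × (0.707 × 16) = 2443 N/mm.
2367 ≤ 2443 → adequate.

f_max ≈ 2370 N/mm; adequate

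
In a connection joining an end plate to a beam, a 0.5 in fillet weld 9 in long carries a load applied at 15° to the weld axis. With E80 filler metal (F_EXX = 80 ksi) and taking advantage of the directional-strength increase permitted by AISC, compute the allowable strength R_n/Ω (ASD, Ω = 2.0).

R_n/Ω ≈ 81.4 kips

t_e = 0.707 × 0.5 = 0.3535 in; A_we = 0.3535 × 9 = 3.181 in².
Directional factor: 1.0 + 0.5 sin^1.5(15°) = 1.066.
F_nw = 0.6 × 80 × 1.066 = 51.16 ksi.
R_n/Ω = (51.16 × 3.181) / 2.0 = 81.38 kips.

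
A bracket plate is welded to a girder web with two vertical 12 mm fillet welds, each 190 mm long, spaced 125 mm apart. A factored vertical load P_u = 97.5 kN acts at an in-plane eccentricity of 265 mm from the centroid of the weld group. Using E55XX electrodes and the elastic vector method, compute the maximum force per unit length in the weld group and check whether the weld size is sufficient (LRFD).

f_max ≈ 1280 N/mm; adequate

E55XX → F_EXX = 550 MPa.
Total weld length L_w = 380 mm. Treat welds as unit-width lines.
Polar moment about centroid: J = 2[d³/12 + d(b/2)²] = 2[190³/12 + 190×62.5²] = 2628000 mm³.
Direct shear f_v = P/L_w = 97.5×10³ / 380 = 256.6 N/mm (vertical).
Torsion M = P·e = 97.5×10³ × 265 = 25838000 N·mm.
Critical point at (x, y) = (62.5, 95) from centroid. f_tx = M·y/J = 934.2 N/mm; f_ty = M·x/J = 614.6 N/mm.
Resultant f_max = √[f_tx² + (f_v + f_ty)²] = √[934.2² + (256.6 + 614.6)²] = 1277 N/mm.
Capacity per unit length: φr_n = 0.75 × 0.6 × 550 × (0.707 × 12) = 2100 N/mm.
1277 ≤ 2100 → adequate.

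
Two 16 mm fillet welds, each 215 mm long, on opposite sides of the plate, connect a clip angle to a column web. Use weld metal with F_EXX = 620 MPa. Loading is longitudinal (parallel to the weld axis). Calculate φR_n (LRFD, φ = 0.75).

φR_n ≈ 1360 kN

Effective throat t_e = 0.707 × 16 = 11.31 mm.
Total length L = 430 mm; A_we = 11.31 × 430 = 4864 mm².
F_nw = 0.6 F_EXX = 0.6 × 620 = 372 MPa.
φR_n = 0.75 × 372 × 4864 × 10⁻³ = 1357 kN.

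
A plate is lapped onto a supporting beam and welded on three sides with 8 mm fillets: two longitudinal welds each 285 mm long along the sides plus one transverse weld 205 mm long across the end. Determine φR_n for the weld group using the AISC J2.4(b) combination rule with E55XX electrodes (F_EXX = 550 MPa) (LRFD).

t_e = 0.707 × 8 = 5.656 mm.
R_nwl = 0.6 × 550 × 5.656 × 570 × 10⁻³ = 1064 kN (longitudinal, 2 welds).
R_nwt = 0.6 × 550 × 5.656 × 205 × 10⁻³ = 382.6 kN (transverse, base value).
(i) R_nwl + R_nwt = 1447 kN; (ii) 0.85 R_nwl + 1.5 R_nwt = 1478 kN.
R_n = max = 1478 kN [governs: (ii)]; φR_n = 1109 kN.

φR_n ≈ 1110 kN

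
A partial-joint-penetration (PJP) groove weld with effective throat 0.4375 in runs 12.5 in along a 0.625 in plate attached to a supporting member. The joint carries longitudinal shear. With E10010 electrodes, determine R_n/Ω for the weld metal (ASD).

E100XX → F_EXX = 100 ksi.
Effective throat (given) t_e = 0.4375 in.
A_we = 0.4375 × 12.5 = 5.469 in².
F_nw = 0.6 F_EXX = 60 ksi.
R_n/Ω = (60 × 5.469) / 2.0 = 164.1 kip.

R_n/Ω ≈ 164 kip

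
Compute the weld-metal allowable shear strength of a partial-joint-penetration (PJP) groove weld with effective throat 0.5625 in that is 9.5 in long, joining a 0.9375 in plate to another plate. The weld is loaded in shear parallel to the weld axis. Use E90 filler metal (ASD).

R_n/Ω ≈ 144 kips

E90XX → F_EXX = 90 ksi.
Effective throat (given) t_e = 0.5625 in.
A_we = 0.5625 × 9.5 = 5.344 in².
F_nw = 0.6 F_EXX = 54 ksi.
R_n/Ω = (54 × 5.344) / 2.0 = 144.3 kips.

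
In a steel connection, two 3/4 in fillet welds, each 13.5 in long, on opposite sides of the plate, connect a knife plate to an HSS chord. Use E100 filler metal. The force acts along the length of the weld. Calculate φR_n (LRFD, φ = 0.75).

E100XX → F_EXX = 100 ksi.
Effective throat t_e = 0.707 × 0.75 = 0.5302 in.
Total length L = 27 in; A_we = 0.5302 × 27 = 14.32 in².
F_nw = 0.6 F_EXX = 0.6 × 100 = 60 ksi.
φR_n = 0.75 × 60 × 14.32 = 644.3 kip.

φR_n ≈ 644 kip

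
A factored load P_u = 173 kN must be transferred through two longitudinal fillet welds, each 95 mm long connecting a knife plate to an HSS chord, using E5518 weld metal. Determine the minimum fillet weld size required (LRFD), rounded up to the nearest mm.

E55XX → F_EXX = 550 MPa.
Total weld length L = 190 mm.
Required throat t_e = P_u / (φ × 0.6 F_EXX × L) = 173 / (0.75 × 0.6 × 550 × 190 × 10⁻³) = 3.679 mm.
Required leg w = t_e / 0.707 = 5.204 mm → use 6 mm.

w = 6 mm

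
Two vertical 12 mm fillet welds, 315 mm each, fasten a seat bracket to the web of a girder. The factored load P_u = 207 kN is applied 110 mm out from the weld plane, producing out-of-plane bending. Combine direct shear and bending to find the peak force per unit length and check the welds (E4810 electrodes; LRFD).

E48XX → F_EXX = 480 MPa.
L_w = 2 × 315 = 630 mm; section modulus (unit throat) S = 2 × L²/6 = 33080 mm².
Direct shear f_v = P/L_w = 207×10³/630 = 328.6 N/mm.
Moment M = P × e = 207×10³ × 110 = 22770000 N·mm; bending f_b = M/S = 688.4 N/mm.
f_max = √(f_v² + f_b²) = √(328.6² + 688.4²) = 762.8 N/mm.
φr_n = 0.75 × 0.6 × 480 × (0.707 × 12) = 1833 N/mm → adequate.

f_max ≈ 763 N/mm; adequate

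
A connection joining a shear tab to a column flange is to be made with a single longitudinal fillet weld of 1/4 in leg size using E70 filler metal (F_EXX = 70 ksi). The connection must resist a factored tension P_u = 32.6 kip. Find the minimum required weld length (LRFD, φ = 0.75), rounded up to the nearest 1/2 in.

Throat t_e = 0.707 × 0.25 = 0.1767 in.
φr_n = 0.75 × 0.6 × 70 × 0.1767 = 5.568 kip/in.
L_req = P_u / φr_n = 32.6 / 5.568 = 5.855 in total.
Round up → use L = 6 in.

L = 6 in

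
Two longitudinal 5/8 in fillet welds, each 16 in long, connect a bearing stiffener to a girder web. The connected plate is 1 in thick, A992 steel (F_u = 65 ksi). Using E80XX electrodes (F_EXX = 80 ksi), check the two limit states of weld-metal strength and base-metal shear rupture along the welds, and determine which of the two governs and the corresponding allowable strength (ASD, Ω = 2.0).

R_n/Ω ≈ 339 kip (weld metal governs)

t_e = 0.707 × 0.625 = 0.4419 in; L = 32 in.
Weld metal: R_n/Ω = (1/2.0) × 0.6 × 80 × 0.4419 × 32 = 339.4 kip.
Base metal (shear rupture): R_n/Ω = (1/2.0) × 0.6 × 65 × 1 × 32 = 624 kip.
Governing: weld metal.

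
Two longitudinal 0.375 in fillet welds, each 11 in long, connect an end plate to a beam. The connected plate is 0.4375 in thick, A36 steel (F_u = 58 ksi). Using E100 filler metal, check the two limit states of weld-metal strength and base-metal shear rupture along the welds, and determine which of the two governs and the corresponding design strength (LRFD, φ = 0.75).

φR_n ≈ 251 kip (base-metal shear rupture governs)

E100XX → F_EXX = 100 ksi.
t_e = 0.707 × 0.375 = 0.2651 in; L = 22 in.
Weld metal: φR_n = 0.75 × 0.6 × 100 × 0.2651 × 22 = 262.5 kip.
Base metal (shear rupture): φR_n = 0.75 × 0.6 × 58 × 0.4375 × 22 = 251.2 kip.
Governing: base-metal shear rupture.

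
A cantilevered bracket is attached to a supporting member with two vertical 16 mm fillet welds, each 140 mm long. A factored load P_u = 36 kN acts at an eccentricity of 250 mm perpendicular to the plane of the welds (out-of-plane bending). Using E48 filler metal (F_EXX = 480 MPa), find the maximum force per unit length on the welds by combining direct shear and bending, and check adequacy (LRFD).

L_w = 2 × 140 = 280 mm; section modulus (unit throat) S = 2 × L²/6 = 6533 mm².
Direct shear f_v = P/L_w = 36×10³/280 = 128.6 N/mm.
Moment M = P × e = 36×10³ × 250 = 9000000 N·mm; bending f_b = M/S = 1378 N/mm.
f_max = √(f_v² + f_b²) = √(128.6² + 1378²) = 1384 N/mm.
φr_n = 0.75 × 0.6 × 480 × (0.707 × 16) = 2443 N/mm → adequate.

f_max ≈ 1380 N/mm; adequate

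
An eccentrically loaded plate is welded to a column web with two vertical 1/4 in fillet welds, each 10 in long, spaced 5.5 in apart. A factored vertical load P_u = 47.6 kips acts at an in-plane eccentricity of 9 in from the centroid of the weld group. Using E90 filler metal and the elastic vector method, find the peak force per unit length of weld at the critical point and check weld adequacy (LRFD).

f_max ≈ 9.08 kip/in; NOT adequate

E90XX → F_EXX = 90 ksi.
Total weld length L_w = 20 in. Treat welds as unit-width lines.
Polar moment about centroid: J = 2[d³/12 + d(b/2)²] = 2[10³/12 + 10×2.75²] = 317.9 in³.
Direct shear f_v = P/L_w = 47.6 / 20 = 2.38 kip/in (vertical).
Torsion M = P·e = 47.6 × 9 = 428.4 kip·in.
Critical point at (x, y) = (2.75, 5) from centroid. f_tx = M·y/J = 6.738 kip/in; f_ty = M·x/J = 3.706 kip/in.
Resultant f_max = √[f_tx² + (f_v + f_ty)²] = √[6.738² + (2.38 + 3.706)²] = 9.079 kip/in.
Capacity per unit length: φr_n = 0.75 × 0.6 × 90 × (0.707 × 0.25) = 7.158 kip/in.
9.079 > 7.158 → NOT adequate.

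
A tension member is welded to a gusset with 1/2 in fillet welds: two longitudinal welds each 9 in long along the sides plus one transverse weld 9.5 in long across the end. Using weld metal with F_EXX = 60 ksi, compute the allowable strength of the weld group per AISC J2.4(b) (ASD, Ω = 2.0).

t_e = 0.707 × 0.5 = 0.3535 in.
R_nwl = 0.6 × 60 × 0.3535 × 18 = 229.1 kip (longitudinal, 2 welds).
R_nwt = 0.6 × 60 × 0.3535 × 9.5 = 120.9 kip (transverse, base value).
(i) R_nwl + R_nwt = 350 kip; (ii) 0.85 R_nwl + 1.5 R_nwt = 376.1 kip.
R_n = max = 376.1 kip [governs: (ii)]; R_n/Ω = 188 kip.

R_n/Ω ≈ 188 kip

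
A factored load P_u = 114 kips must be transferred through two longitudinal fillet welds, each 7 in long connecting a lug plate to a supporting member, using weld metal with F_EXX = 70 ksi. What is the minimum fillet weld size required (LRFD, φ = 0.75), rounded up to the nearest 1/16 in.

w = 3/8 in

Total weld length L = 14 in.
Required throat t_e = P_u / (φ × 0.6 F_EXX × L) = 114 / (0.75 × 0.6 × 70 × 14) = 0.2585 in.
Required leg w = t_e / 0.707 = 0.3656 in → use 3/8 in.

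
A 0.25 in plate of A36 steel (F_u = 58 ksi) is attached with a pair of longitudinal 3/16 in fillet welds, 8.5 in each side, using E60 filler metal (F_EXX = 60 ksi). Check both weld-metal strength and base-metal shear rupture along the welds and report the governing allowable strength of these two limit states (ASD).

R_n/Ω ≈ 40.6 kip (weld metal governs)

t_e = 0.707 × 0.1875 = 0.1326 in; L = 17 in.
Weld metal: R_n/Ω = (1/2.0) × 0.6 × 60 × 0.1326 × 17 = 40.56 kip.
Base metal (shear rupture): R_n/Ω = (1/2.0) × 0.6 × 58 × 0.25 × 17 = 73.95 kip.
Governing: weld metal.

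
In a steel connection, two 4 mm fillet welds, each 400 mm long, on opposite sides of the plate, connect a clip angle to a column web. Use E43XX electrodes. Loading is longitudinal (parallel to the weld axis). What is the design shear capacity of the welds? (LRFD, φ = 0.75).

E43XX → F_EXX = 430 MPa.
Effective throat t_e = 0.707 × 4 = 2.828 mm.
Total length L = 800 mm; A_we = 2.828 × 800 = 2262 mm².
F_nw = 0.6 F_EXX = 0.6 × 430 = 258 MPa.
φR_n = 0.75 × 258 × 2262 × 10⁻³ = 437.8 kN.

φR_n ≈ 438 kN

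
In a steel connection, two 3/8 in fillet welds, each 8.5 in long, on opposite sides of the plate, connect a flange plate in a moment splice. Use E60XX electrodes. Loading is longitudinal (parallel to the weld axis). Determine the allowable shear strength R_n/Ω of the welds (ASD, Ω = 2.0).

R_n/Ω ≈ 81.1 kips

E60XX → F_EXX = 60 ksi.
Effective throat t_e = 0.707 × 0.375 = 0.2651 in.
Total length L = 17 in; A_we = 0.2651 × 17 = 4.507 in².
F_nw = 0.6 F_EXX = 0.6 × 60 = 36 ksi.
R_n = 36 × 4.507 = 162.3 kips; R_n/Ω = 162.3/2.0 = 81.13 kips.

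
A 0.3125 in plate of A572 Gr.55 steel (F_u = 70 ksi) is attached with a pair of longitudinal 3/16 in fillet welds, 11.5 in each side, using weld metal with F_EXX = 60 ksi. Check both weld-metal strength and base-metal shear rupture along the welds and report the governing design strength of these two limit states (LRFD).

t_e = 0.707 × 0.1875 = 0.1326 in; L = 23 in.
Weld metal: φR_n = 0.75 × 0.6 × 60 × 0.1326 × 23 = 82.32 kips.
Base metal (shear rupture): φR_n = 0.75 × 0.6 × 70 × 0.3125 × 23 = 226.4 kips.
Governing: weld metal.

φR_n ≈ 82.3 kips (weld metal governs)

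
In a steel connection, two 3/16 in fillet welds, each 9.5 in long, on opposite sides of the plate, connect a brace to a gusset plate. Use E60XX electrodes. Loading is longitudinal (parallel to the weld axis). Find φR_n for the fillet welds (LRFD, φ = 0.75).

φR_n ≈ 68 kip

E60XX → F_EXX = 60 ksi.
Effective throat t_e = 0.707 × 0.1875 = 0.1326 in.
Total length L = 19 in; A_we = 0.1326 × 19 = 2.519 in².
F_nw = 0.6 F_EXX = 0.6 × 60 = 36 ksi.
φR_n = 0.75 × 36 × 2.519 = 68 kip.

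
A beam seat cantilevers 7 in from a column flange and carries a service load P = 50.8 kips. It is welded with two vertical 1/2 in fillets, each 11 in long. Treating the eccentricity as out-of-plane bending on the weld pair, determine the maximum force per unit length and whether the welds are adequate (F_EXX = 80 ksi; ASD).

L_w = 2 × 11 = 22 in; section modulus (unit throat) S = 2 × L²/6 = 40.33 in².
Direct shear f_v = P/L_w = 50.8/22 = 2.309 kip/in.
Moment M = P × e = 50.8 × 7 = 355.6 kip·in; bending f_b = M/S = 8.817 kip/in.
f_max = √(f_v² + f_b²) = √(2.309² + 8.817²) = 9.114 kip/in.
r_n/Ω = (1/2.0) × 0.6 × 80 × (0.707 × 0.5) = 8.484 kip/in → NOT adequate.

f_max ≈ 9.11 kip/in; NOT adequate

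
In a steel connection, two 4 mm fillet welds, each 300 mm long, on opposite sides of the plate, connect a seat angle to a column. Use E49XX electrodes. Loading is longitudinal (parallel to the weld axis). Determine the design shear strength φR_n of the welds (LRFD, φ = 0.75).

φR_n ≈ 374 kN

E49XX → F_EXX = 490 MPa.
Effective throat t_e = 0.707 × 4 = 2.828 mm.
Total length L = 600 mm; A_we = 2.828 × 600 = 1697 mm².
F_nw = 0.6 F_EXX = 0.6 × 490 = 294 MPa.
φR_n = 0.75 × 294 × 1697 × 10⁻³ = 374.1 kN.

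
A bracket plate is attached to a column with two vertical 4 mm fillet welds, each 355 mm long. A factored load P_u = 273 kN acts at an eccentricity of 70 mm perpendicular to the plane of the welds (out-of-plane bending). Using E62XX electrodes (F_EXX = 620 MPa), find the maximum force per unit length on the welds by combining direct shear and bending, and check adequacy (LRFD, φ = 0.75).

f_max ≈ 596 N/mm; adequate

L_w = 2 × 355 = 710 mm; section modulus (unit throat) S = 2 × L²/6 = 42010 mm².
Direct shear f_v = P/L_w = 273×10³/710 = 384.5 N/mm.
Moment M = P × e = 273×10³ × 70 = 19110000 N·mm; bending f_b = M/S = 454.9 N/mm.
f_max = √(f_v² + f_b²) = √(384.5² + 454.9²) = 595.6 N/mm.
φr_n = 0.75 × 0.6 × 620 × (0.707 × 4) = 789 N/mm → adequate.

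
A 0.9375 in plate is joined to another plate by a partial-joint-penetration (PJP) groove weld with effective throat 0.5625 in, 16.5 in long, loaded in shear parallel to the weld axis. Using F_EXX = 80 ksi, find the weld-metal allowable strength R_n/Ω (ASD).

R_n/Ω ≈ 223 kip

Effective throat (given) t_e = 0.5625 in.
A_we = 0.5625 × 16.5 = 9.281 in².
F_nw = 0.6 F_EXX = 48 ksi.
R_n/Ω = (48 × 9.281) / 2.0 = 222.8 kip.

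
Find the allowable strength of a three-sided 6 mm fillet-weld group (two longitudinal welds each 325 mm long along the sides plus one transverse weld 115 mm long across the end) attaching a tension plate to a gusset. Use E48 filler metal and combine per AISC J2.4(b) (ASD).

E48XX → F_EXX = 480 MPa.
t_e = 0.707 × 6 = 4.242 mm.
R_nwl = 0.6 × 480 × 4.242 × 650 × 10⁻³ = 794.1 kN (longitudinal, 2 welds).
R_nwt = 0.6 × 480 × 4.242 × 115 × 10⁻³ = 140.5 kN (transverse, base value).
(i) R_nwl + R_nwt = 934.6 kN; (ii) 0.85 R_nwl + 1.5 R_nwt = 885.7 kN.
R_n = max = 934.6 kN [governs: (i)]; R_n/Ω = 467.3 kN.

R_n/Ω ≈ 467 kN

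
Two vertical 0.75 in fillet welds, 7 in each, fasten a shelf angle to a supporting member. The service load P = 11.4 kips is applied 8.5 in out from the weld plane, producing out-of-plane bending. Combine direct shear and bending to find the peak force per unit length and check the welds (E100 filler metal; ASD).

f_max ≈ 5.99 kip/in; adequate

E100XX → F_EXX = 100 ksi.
L_w = 2 × 7 = 14 in; section modulus (unit throat) S = 2 × L²/6 = 16.33 in².
Direct shear f_v = P/L_w = 11.4/14 = 0.8143 kip/in.
Moment M = P × e = 11.4 × 8.5 = 96.9 kip·in; bending f_b = M/S = 5.933 kip/in.
f_max = √(f_v² + f_b²) = √(0.8143² + 5.933²) = 5.988 kip/in.
r_n/Ω = (1/2.0) × 0.6 × 100 × (0.707 × 0.75) = 15.91 kip/in → adequate.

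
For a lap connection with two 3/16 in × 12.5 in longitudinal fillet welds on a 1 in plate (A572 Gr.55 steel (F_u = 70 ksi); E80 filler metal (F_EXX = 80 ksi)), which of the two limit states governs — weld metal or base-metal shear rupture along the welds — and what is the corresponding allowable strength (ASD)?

R_n/Ω ≈ 79.5 kip (weld metal governs)

t_e = 0.707 × 0.1875 = 0.1326 in; L = 25 in.
Weld metal: R_n/Ω = (1/2.0) × 0.6 × 80 × 0.1326 × 25 = 79.54 kip.
Base metal (shear rupture): R_n/Ω = (1/2.0) × 0.6 × 70 × 1 × 25 = 525 kip.
Governing: weld metal.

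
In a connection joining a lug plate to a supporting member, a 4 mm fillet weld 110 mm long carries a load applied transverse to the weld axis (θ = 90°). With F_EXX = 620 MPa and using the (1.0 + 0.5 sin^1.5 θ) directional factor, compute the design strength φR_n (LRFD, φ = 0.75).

t_e = 0.707 × 4 = 2.828 mm; A_we = 2.828 × 110 = 311.1 mm².
Directional factor: 1.0 + 0.5 sin^1.5(90°) = 1.5.
F_nw = 0.6 × 620 × 1.5 = 558 MPa.
φR_n = 0.75 × 558 × 311.1 × 10⁻³ = 130.2 kN.

φR_n ≈ 130 kN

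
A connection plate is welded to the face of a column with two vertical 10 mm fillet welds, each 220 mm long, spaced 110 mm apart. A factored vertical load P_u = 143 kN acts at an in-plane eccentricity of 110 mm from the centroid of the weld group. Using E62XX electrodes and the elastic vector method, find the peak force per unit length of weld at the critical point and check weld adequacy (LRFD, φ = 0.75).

E62XX → F_EXX = 620 MPa.
Total weld length L_w = 440 mm. Treat welds as unit-width lines.
Polar moment about centroid: J = 2[d³/12 + d(b/2)²] = 2[220³/12 + 220×55²] = 3106000 mm³.
Direct shear f_v = P/L_w = 143×10³ / 440 = 325 N/mm (vertical).
Torsion M = P·e = 143×10³ × 110 = 15730000 N·mm.
Critical point at (x, y) = (55, 110) from centroid. f_tx = M·y/J = 557.1 N/mm; f_ty = M·x/J = 278.6 N/mm.
Resultant f_max = √[f_tx² + (f_v + f_ty)²] = √[557.1² + (325 + 278.6)²] = 821.4 N/mm.
Capacity per unit length: φr_n = 0.75 × 0.6 × 620 × (0.707 × 10) = 1973 N/mm.
821.4 ≤ 1973 → adequate.

f_max ≈ 821 N/mm; adequate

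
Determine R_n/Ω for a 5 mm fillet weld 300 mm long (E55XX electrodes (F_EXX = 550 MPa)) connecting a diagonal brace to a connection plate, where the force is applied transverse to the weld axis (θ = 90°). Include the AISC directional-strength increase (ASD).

t_e = 0.707 × 5 = 3.535 mm; A_we = 3.535 × 300 = 1060 mm².
Directional factor: 1.0 + 0.5 sin^1.5(90°) = 1.5.
F_nw = 0.6 × 550 × 1.5 = 495 MPa.
R_n/Ω = (495 × 1060) / 2.0 × 10⁻³ = 262.5 kN.

R_n/Ω ≈ 262 kN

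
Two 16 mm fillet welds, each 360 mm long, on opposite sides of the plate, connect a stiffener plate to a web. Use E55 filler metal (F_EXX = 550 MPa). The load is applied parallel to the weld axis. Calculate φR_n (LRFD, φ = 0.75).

Effective throat t_e = 0.707 × 16 = 11.31 mm.
Total length L = 720 mm; A_we = 11.31 × 720 = 8145 mm².
F_nw = 0.6 F_EXX = 0.6 × 550 = 330 MPa.
φR_n = 0.75 × 330 × 8145 × 10⁻³ = 2016 kN.

φR_n ≈ 2020 kN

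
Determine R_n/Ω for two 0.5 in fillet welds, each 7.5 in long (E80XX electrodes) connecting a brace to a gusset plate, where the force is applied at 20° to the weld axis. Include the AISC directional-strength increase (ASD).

R_n/Ω ≈ 140 kip

E80XX → F_EXX = 80 ksi.
t_e = 0.707 × 0.5 = 0.3535 in; A_we = 0.3535 × 15 = 5.302 in².
Directional factor: 1.0 + 0.5 sin^1.5(20°) = 1.1.
F_nw = 0.6 × 80 × 1.1 = 52.8 ksi.
R_n/Ω = (52.8 × 5.302) / 2.0 = 140 kip.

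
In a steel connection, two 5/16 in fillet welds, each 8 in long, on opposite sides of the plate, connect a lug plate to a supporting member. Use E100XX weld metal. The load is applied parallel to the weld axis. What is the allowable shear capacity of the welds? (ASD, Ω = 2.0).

R_n/Ω ≈ 106 kips

E100XX → F_EXX = 100 ksi.
Effective throat t_e = 0.707 × 0.3125 = 0.2209 in.
Total length L = 16 in; A_we = 0.2209 × 16 = 3.535 in².
F_nw = 0.6 F_EXX = 0.6 × 100 = 60 ksi.
R_n = 60 × 3.535 = 212.1 kips; R_n/Ω = 212.1/2.0 = 106 kips.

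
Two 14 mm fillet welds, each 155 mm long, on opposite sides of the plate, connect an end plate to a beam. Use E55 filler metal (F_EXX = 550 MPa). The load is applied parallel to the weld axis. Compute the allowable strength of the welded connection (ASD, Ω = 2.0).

R_n/Ω ≈ 506 kN

Effective throat t_e = 0.707 × 14 = 9.898 mm.
Total length L = 310 mm; A_we = 9.898 × 310 = 3068 mm².
F_nw = 0.6 F_EXX = 0.6 × 550 = 330 MPa.
R_n = 330 × 3068 × 10⁻³ = 1013 kN; R_n/Ω = 1013/2.0 = 506.3 kN.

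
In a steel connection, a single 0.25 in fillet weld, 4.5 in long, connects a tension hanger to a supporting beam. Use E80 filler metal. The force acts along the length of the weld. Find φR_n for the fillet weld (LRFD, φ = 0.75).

E80XX → F_EXX = 80 ksi.
Effective throat t_e = 0.707 × 0.25 = 0.1767 in.
Total length L = 4.5 in; A_we = 0.1767 × 4.5 = 0.7954 in².
F_nw = 0.6 F_EXX = 0.6 × 80 = 48 ksi.
φR_n = 0.75 × 48 × 0.7954 = 28.63 kips.

φR_n ≈ 28.6 kips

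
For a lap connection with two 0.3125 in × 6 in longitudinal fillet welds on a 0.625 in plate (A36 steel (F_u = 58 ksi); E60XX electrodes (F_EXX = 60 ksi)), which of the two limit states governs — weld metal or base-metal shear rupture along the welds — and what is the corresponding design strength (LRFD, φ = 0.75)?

t_e = 0.707 × 0.3125 = 0.2209 in; L = 12 in.
Weld metal: φR_n = 0.75 × 0.6 × 60 × 0.2209 × 12 = 71.58 kip.
Base metal (shear rupture): φR_n = 0.75 × 0.6 × 58 × 0.625 × 12 = 195.8 kip.
Governing: weld metal.

φR_n ≈ 71.6 kip (weld metal governs)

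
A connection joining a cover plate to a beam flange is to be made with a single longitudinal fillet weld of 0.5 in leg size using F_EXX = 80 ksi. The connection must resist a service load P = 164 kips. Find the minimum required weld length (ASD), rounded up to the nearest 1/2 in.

Throat t_e = 0.707 × 0.5 = 0.3535 in.
r_n/Ω = (0.6 × 80 × 0.3535) / 2.0 = 8.484 kip/in.
L_req = P / (r_n/Ω) = 164 / 8.484 = 19.33 in total.
Round up → use L = 19.5 in.

L = 19.5 in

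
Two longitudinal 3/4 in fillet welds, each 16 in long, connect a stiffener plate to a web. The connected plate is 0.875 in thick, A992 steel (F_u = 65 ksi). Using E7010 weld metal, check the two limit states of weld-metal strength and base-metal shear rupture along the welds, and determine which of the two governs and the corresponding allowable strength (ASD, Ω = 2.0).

R_n/Ω ≈ 356 kips (weld metal governs)

E70XX → F_EXX = 70 ksi.
t_e = 0.707 × 0.75 = 0.5302 in; L = 32 in.
Weld metal: R_n/Ω = (1/2.0) × 0.6 × 70 × 0.5302 × 32 = 356.3 kips.
Base metal (shear rupture): R_n/Ω = (1/2.0) × 0.6 × 65 × 0.875 × 32 = 546 kips.
Governing: weld metal.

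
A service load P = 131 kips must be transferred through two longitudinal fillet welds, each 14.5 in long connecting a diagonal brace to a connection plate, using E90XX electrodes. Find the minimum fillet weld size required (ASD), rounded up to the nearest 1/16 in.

w = 1/4 in

E90XX → F_EXX = 90 ksi.
Total weld length L = 29 in.
Required throat t_e = P × Ω / (0.6 F_EXX × L) = 131 × 2.0 / (0.6 × 90 × 29) = 0.1673 in.
Required leg w = t_e / 0.707 = 0.2366 in → use 1/4 in.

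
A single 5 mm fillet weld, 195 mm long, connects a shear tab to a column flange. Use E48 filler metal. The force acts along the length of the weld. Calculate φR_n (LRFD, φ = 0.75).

φR_n ≈ 149 kN

E48XX → F_EXX = 480 MPa.
Effective throat t_e = 0.707 × 5 = 3.535 mm.
Total length L = 195 mm; A_we = 3.535 × 195 = 689.3 mm².
F_nw = 0.6 F_EXX = 0.6 × 480 = 288 MPa.
φR_n = 0.75 × 288 × 689.3 × 10⁻³ = 148.9 kN.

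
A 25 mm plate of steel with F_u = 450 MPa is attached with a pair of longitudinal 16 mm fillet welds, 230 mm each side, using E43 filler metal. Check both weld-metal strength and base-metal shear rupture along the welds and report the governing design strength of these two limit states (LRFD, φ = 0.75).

φR_n ≈ 1010 kN (weld metal governs)

E43XX → F_EXX = 430 MPa.
t_e = 0.707 × 16 = 11.31 mm; L = 460 mm.
Weld metal: φR_n = 0.75 × 0.6 × 430 × 11.31 × 460 × 10⁻³ = 1007 kN.
Base metal (shear rupture): φR_n = 0.75 × 0.6 × 450 × 25 × 460 × 10⁻³ = 2329 kN.
Governing: weld metal.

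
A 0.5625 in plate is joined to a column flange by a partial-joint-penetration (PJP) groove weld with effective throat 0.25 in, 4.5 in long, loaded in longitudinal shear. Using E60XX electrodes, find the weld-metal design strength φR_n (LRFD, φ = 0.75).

E60XX → F_EXX = 60 ksi.
Effective throat (given) t_e = 0.25 in.
A_we = 0.25 × 4.5 = 1.125 in².
F_nw = 0.6 F_EXX = 36 ksi.
φR_n = 0.75 × 36 × 1.125 = 30.38 kips.

φR_n ≈ 30.4 kips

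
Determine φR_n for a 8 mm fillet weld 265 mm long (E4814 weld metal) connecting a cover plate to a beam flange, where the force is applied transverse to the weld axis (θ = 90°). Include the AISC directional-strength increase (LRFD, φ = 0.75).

E48XX → F_EXX = 480 MPa.
t_e = 0.707 × 8 = 5.656 mm; A_we = 5.656 × 265 = 1499 mm².
Directional factor: 1.0 + 0.5 sin^1.5(90°) = 1.5.
F_nw = 0.6 × 480 × 1.5 = 432 MPa.
φR_n = 0.75 × 432 × 1499 × 10⁻³ = 485.6 kN.

φR_n ≈ 486 kN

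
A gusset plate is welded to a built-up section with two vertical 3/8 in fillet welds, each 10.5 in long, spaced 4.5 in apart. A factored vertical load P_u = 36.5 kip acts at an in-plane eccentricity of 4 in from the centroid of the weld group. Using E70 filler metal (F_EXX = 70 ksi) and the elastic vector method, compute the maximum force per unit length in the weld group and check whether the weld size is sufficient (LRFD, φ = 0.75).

f_max ≈ 3.82 kip/in; adequate

Total weld length L_w = 21 in. Treat welds as unit-width lines.
Polar moment about centroid: J = 2[d³/12 + d(b/2)²] = 2[10.5³/12 + 10.5×2.25²] = 299.2 in³.
Direct shear f_v = P/L_w = 36.5 / 21 = 1.738 kip/in (vertical).
Torsion M = P·e = 36.5 × 4 = 146 kip·in.
Critical point at (x, y) = (2.25, 5.25) from centroid. f_tx = M·y/J = 2.561 kip/in; f_ty = M·x/J = 1.098 kip/in.
Resultant f_max = √[f_tx² + (f_v + f_ty)²] = √[2.561² + (1.738 + 1.098)²] = 3.821 kip/in.
Capacity per unit length: φr_n = 0.75 × 0.6 × 70 × (0.707 × 0.375) = 8.351 kip/in.
3.821 ≤ 8.351 → adequate.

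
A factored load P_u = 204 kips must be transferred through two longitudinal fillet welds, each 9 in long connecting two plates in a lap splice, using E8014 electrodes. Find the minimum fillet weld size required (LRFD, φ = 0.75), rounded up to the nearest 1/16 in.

E80XX → F_EXX = 80 ksi.
Total weld length L = 18 in.
Required throat t_e = P_u / (φ × 0.6 F_EXX × L) = 204 / (0.75 × 0.6 × 80 × 18) = 0.3148 in.
Required leg w = t_e / 0.707 = 0.4453 in → use 1/2 in.

w = 1/2 in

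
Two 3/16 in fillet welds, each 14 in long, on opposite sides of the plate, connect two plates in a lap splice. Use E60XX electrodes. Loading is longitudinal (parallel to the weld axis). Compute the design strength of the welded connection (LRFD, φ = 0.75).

E60XX → F_EXX = 60 ksi.
Effective throat t_e = 0.707 × 0.1875 = 0.1326 in.
Total length L = 28 in; A_we = 0.1326 × 28 = 3.712 in².
F_nw = 0.6 F_EXX = 0.6 × 60 = 36 ksi.
φR_n = 0.75 × 36 × 3.712 = 100.2 kip.

φR_n ≈ 100 kip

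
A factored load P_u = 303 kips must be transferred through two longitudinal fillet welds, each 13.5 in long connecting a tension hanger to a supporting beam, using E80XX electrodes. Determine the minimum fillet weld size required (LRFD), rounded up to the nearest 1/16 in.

E80XX → F_EXX = 80 ksi.
Total weld length L = 27 in.
Required throat t_e = P_u / (φ × 0.6 F_EXX × L) = 303 / (0.75 × 0.6 × 80 × 27) = 0.3117 in.
Required leg w = t_e / 0.707 = 0.4409 in → use 1/2 in.

w = 1/2 in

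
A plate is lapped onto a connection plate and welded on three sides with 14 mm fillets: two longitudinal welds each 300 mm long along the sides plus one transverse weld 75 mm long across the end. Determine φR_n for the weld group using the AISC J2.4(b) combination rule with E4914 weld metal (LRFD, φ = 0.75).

E49XX → F_EXX = 490 MPa.
t_e = 0.707 × 14 = 9.898 mm.
R_nwl = 0.6 × 490 × 9.898 × 600 × 10⁻³ = 1746 kN (longitudinal, 2 welds).
R_nwt = 0.6 × 490 × 9.898 × 75 × 10⁻³ = 218.3 kN (transverse, base value).
(i) R_nwl + R_nwt = 1964 kN; (ii) 0.85 R_nwl + 1.5 R_nwt = 1811 kN.
R_n = max = 1964 kN [governs: (i)]; φR_n = 1473 kN.

φR_n ≈ 1470 kN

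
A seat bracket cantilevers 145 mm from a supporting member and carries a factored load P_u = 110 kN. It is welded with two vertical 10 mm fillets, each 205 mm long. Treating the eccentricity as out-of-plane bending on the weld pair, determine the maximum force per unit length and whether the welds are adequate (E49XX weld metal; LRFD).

f_max ≈ 1170 N/mm; adequate

E49XX → F_EXX = 490 MPa.
L_w = 2 × 205 = 410 mm; section modulus (unit throat) S = 2 × L²/6 = 14010 mm².
Direct shear f_v = P/L_w = 110×10³/410 = 268.3 N/mm.
Moment M = P × e = 110×10³ × 145 = 15950000 N·mm; bending f_b = M/S = 1139 N/mm.
f_max = √(f_v² + f_b²) = √(268.3² + 1139²) = 1170 N/mm.
φr_n = 0.75 × 0.6 × 490 × (0.707 × 10) = 1559 N/mm → adequate.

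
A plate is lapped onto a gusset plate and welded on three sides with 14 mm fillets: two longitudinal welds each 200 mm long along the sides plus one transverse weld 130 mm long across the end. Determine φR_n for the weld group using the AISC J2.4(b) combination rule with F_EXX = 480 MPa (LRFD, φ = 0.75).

t_e = 0.707 × 14 = 9.898 mm.
R_nwl = 0.6 × 480 × 9.898 × 400 × 10⁻³ = 1140 kN (longitudinal, 2 welds).
R_nwt = 0.6 × 480 × 9.898 × 130 × 10⁻³ = 370.6 kN (transverse, base value).
(i) R_nwl + R_nwt = 1511 kN; (ii) 0.85 R_nwl + 1.5 R_nwt = 1525 kN.
R_n = max = 1525 kN [governs: (ii)]; φR_n = 1144 kN.

φR_n ≈ 1140 kN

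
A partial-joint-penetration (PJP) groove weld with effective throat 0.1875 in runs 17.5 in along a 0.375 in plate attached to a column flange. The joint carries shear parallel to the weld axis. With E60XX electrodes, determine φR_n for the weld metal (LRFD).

E60XX → F_EXX = 60 ksi.
Effective throat (given) t_e = 0.1875 in.
A_we = 0.1875 × 17.5 = 3.281 in².
F_nw = 0.6 F_EXX = 36 ksi.
φR_n = 0.75 × 36 × 3.281 = 88.59 kip.

φR_n ≈ 88.6 kip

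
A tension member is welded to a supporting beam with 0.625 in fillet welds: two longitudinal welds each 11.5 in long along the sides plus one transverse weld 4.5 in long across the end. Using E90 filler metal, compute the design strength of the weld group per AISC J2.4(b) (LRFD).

E90XX → F_EXX = 90 ksi.
t_e = 0.707 × 0.625 = 0.4419 in.
R_nwl = 0.6 × 90 × 0.4419 × 23 = 548.8 kip (longitudinal, 2 welds).
R_nwt = 0.6 × 90 × 0.4419 × 4.5 = 107.4 kip (transverse, base value).
(i) R_nwl + R_nwt = 656.2 kip; (ii) 0.85 R_nwl + 1.5 R_nwt = 627.6 kip.
R_n = max = 656.2 kip [governs: (i)]; φR_n = 492.1 kip.

φR_n ≈ 492 kip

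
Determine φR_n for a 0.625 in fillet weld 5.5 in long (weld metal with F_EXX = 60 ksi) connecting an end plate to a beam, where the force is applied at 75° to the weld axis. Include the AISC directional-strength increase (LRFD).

φR_n ≈ 96.8 kip

t_e = 0.707 × 0.625 = 0.4419 in; A_we = 0.4419 × 5.5 = 2.43 in².
Directional factor: 1.0 + 0.5 sin^1.5(75°) = 1.475.
F_nw = 0.6 × 60 × 1.475 = 53.09 ksi.
φR_n = 0.75 × 53.09 × 2.43 = 96.77 kip.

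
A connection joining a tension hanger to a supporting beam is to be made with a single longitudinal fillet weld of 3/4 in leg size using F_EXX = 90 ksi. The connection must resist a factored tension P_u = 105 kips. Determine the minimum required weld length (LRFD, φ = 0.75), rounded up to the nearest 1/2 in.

L = 5 in

Throat t_e = 0.707 × 0.75 = 0.5302 in.
φr_n = 0.75 × 0.6 × 90 × 0.5302 = 21.48 kips/in.
L_req = P_u / φr_n = 105 / 21.48 = 4.889 in total.
Round up → use L = 5 in.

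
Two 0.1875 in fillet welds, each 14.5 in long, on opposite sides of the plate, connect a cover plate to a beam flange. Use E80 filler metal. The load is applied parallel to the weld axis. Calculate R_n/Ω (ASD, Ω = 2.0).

E80XX → F_EXX = 80 ksi.
Effective throat t_e = 0.707 × 0.1875 = 0.1326 in.
Total length L = 29 in; A_we = 0.1326 × 29 = 3.844 in².
F_nw = 0.6 F_EXX = 0.6 × 80 = 48 ksi.
R_n = 48 × 3.844 = 184.5 kips; R_n/Ω = 184.5/2.0 = 92.26 kips.

R_n/Ω ≈ 92.3 kips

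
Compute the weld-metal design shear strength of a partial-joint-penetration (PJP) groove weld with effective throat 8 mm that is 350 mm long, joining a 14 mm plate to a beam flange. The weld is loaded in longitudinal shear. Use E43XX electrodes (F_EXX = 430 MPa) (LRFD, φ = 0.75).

Effective throat (given) t_e = 8 mm.
A_we = 8 × 350 = 2800 mm².
F_nw = 0.6 F_EXX = 258 MPa.
φR_n = 0.75 × 258 × 2800 × 10⁻³ = 541.8 kN.

φR_n ≈ 542 kN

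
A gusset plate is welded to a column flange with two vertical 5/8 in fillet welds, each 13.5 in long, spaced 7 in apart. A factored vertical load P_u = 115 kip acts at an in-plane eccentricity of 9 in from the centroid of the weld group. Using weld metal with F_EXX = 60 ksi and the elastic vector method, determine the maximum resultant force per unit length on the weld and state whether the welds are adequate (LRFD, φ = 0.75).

f_max ≈ 13.1 kip/in; NOT adequate

Total weld length L_w = 27 in. Treat welds as unit-width lines.
Polar moment about centroid: J = 2[d³/12 + d(b/2)²] = 2[13.5³/12 + 13.5×3.5²] = 740.8 in³.
Direct shear f_v = P/L_w = 115 / 27 = 4.259 kip/in (vertical).
Torsion M = P·e = 115 × 9 = 1035 kip·in.
Critical point at (x, y) = (3.5, 6.75) from centroid. f_tx = M·y/J = 9.431 kip/in; f_ty = M·x/J = 4.89 kip/in.
Resultant f_max = √[f_tx² + (f_v + f_ty)²] = √[9.431² + (4.259 + 4.89)²] = 13.14 kip/in.
Capacity per unit length: φr_n = 0.75 × 0.6 × 60 × (0.707 × 0.625) = 11.93 kip/in.
13.14 > 11.93 → NOT adequate.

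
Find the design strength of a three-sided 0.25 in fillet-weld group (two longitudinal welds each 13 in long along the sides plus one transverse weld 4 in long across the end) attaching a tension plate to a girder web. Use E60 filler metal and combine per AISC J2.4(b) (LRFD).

E60XX → F_EXX = 60 ksi.
t_e = 0.707 × 0.25 = 0.1767 in.
R_nwl = 0.6 × 60 × 0.1767 × 26 = 165.4 kip (longitudinal, 2 welds).
R_nwt = 0.6 × 60 × 0.1767 × 4 = 25.45 kip (transverse, base value).
(i) R_nwl + R_nwt = 190.9 kip; (ii) 0.85 R_nwl + 1.5 R_nwt = 178.8 kip.
R_n = max = 190.9 kip [governs: (i)]; φR_n = 143.2 kip.

φR_n ≈ 143 kip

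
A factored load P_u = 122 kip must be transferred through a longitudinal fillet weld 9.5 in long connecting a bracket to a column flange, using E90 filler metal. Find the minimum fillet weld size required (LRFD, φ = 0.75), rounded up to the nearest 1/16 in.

w = 1/2 in

E90XX → F_EXX = 90 ksi.
Total weld length L = 9.5 in.
Required throat t_e = P_u / (φ × 0.6 F_EXX × L) = 122 / (0.75 × 0.6 × 90 × 9.5) = 0.3171 in.
Required leg w = t_e / 0.707 = 0.4485 in → use 1/2 in.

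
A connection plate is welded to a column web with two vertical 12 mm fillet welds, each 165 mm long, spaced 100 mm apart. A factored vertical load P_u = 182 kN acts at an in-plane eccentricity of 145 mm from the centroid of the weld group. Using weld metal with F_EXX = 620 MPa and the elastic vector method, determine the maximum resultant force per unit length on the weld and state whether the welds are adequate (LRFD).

f_max ≈ 1960 N/mm; adequate

Total weld length L_w = 330 mm. Treat welds as unit-width lines.
Polar moment about centroid: J = 2[d³/12 + d(b/2)²] = 2[165³/12 + 165×50²] = 1574000 mm³.
Direct shear f_v = P/L_w = 182×10³ / 330 = 551.5 N/mm (vertical).
Torsion M = P·e = 182×10³ × 145 = 26390000 N·mm.
Critical point at (x, y) = (50, 82.5) from centroid. f_tx = M·y/J = 1383 N/mm; f_ty = M·x/J = 838.5 N/mm.
Resultant f_max = √[f_tx² + (f_v + f_ty)²] = √[1383² + (551.5 + 838.5)²] = 1961 N/mm.
Capacity per unit length: φr_n = 0.75 × 0.6 × 620 × (0.707 × 12) = 2367 N/mm.
1961 ≤ 2367 → adequate.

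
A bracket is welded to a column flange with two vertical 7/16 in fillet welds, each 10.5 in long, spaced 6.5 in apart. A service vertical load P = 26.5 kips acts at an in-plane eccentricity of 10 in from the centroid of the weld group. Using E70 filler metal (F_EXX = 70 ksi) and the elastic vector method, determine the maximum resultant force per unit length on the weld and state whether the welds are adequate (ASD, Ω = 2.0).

Total weld length L_w = 21 in. Treat welds as unit-width lines.
Polar moment about centroid: J = 2[d³/12 + d(b/2)²] = 2[10.5³/12 + 10.5×3.25²] = 414.8 in³.
Direct shear f_v = P/L_w = 26.5 / 21 = 1.262 kip/in (vertical).
Torsion M = P·e = 26.5 × 10 = 265 kip·in.
Critical point at (x, y) = (3.25, 5.25) from centroid. f_tx = M·y/J = 3.354 kip/in; f_ty = M·x/J = 2.077 kip/in.
Resultant f_max = √[f_tx² + (f_v + f_ty)²] = √[3.354² + (1.262 + 2.077)²] = 4.733 kip/in.
Capacity per unit length: r_n/Ω = (1/2.0) × 0.6 × 70 × (0.707 × 0.4375) = 6.496 kip/in.
4.733 ≤ 6.496 → adequate.

f_max ≈ 4.73 kip/in; adequate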